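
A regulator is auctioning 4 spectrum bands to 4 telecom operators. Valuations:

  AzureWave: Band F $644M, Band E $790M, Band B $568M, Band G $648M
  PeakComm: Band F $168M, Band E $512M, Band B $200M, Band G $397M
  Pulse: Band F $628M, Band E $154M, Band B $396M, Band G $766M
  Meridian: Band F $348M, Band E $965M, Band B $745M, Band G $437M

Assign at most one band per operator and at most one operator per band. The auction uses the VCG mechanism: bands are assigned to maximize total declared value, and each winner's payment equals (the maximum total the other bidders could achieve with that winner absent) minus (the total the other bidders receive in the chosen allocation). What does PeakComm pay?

PeakComm pays $220M.

Efficient allocation: AzureWave→Band F ($644M), PeakComm→Band E ($512M), Pulse→Band G ($766M), Meridian→Band B ($745M); total welfare W = $2667M.
PeakComm receives Band E at value $512M, so the others get W − 512 = $2155M.
Without PeakComm: best allocation of the remaining 3 bidders over all 4 bands is AzureWave→Band F ($644M), Pulse→Band G ($766M), Meridian→Band E ($965M), total $2375M.
VCG payment = (others' best without PeakComm) − (others' welfare with PeakComm) = 2375 − 2155 = $220M.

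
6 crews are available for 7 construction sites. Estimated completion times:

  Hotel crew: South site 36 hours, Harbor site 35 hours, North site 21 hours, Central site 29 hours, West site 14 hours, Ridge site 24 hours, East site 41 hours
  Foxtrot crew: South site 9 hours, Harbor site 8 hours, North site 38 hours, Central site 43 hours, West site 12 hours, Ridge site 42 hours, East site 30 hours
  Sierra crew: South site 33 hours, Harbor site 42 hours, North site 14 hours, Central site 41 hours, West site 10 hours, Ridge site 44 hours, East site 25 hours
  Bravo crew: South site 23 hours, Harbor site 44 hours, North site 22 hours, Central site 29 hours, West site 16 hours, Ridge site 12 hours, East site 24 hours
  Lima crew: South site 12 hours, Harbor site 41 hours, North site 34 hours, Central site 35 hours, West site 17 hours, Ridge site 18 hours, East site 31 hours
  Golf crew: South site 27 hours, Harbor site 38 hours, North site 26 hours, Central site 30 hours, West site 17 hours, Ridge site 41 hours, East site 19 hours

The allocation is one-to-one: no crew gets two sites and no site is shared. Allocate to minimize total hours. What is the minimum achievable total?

Min total: 79 hours

Optimal: Hotel crew→West site (14 hours), Foxtrot crew→Harbor site (8 hours), Sierra crew→North site (14 hours), Bravo crew→Ridge site (12 hours), Lima crew→South site (12 hours), Golf crew→East site (19 hours) — total 14+8+14+12+12+19 = 79 hours.
Swapping Sierra crew↔Hotel crew (Sierra crew→West site 10 hours, Hotel crew→North site 21 hours) adds 3.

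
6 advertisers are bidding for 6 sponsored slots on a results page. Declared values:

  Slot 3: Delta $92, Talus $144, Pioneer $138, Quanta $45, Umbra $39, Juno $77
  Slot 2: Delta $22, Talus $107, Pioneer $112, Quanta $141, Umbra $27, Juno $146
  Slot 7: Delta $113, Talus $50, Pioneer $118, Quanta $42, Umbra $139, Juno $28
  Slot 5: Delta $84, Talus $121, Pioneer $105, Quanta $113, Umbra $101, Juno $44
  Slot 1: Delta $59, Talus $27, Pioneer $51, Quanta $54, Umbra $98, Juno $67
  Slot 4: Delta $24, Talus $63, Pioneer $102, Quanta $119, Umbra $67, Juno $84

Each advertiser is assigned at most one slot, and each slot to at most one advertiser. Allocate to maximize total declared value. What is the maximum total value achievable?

Max total: $735

This is a one-to-one assignment (maximum-weight bipartite matching).
Optimal: Delta→Slot 7 ($113), Talus→Slot 5 ($121), Pioneer→Slot 3 ($138), Quanta→Slot 4 ($119), Umbra→Slot 1 ($98), Juno→Slot 2 ($146) — total 113+121+138+119+98+146 = $735.
Max-entry greedy (repeatedly take the single best remaining cell) gives $712, worse by 23.
Every other assignment is strictly worse.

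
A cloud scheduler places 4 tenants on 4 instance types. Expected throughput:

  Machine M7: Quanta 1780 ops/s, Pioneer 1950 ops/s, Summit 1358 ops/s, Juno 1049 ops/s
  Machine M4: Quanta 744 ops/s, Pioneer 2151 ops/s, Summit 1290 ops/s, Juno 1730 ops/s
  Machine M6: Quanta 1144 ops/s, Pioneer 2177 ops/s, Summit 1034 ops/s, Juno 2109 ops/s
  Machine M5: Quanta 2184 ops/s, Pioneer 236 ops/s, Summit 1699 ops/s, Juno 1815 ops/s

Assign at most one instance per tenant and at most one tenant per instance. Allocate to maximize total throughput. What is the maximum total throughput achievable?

Treat this as an assignment problem: match each tenant to one instance.
Optimal: Quanta→Machine M5 (2184 ops/s), Pioneer→Machine M4 (2151 ops/s), Summit→Machine M7 (1358 ops/s), Juno→Machine M6 (2109 ops/s) — total 2184+2151+1358+2109 = 7802 ops/s.
Row-greedy (each tenant in turn takes its best remaining instance) gives 7449 ops/s, worse by 353.
Next-best assignment: Quanta→Machine M7, Pioneer→Machine M4, Summit→Machine M5, Juno→Machine M6 = 7739 ops/s.

Maximum total: 7802 ops/s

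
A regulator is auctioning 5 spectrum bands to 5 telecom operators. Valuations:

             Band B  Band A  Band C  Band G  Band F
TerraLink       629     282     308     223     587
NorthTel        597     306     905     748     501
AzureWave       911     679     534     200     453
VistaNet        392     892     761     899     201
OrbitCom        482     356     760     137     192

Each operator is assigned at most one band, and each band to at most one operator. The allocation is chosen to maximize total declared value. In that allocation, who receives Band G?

Optimal: TerraLink→Band F ($587M), NorthTel→Band G ($748M), AzureWave→Band B ($911M), VistaNet→Band A ($892M), OrbitCom→Band C ($760M) — total 587+748+911+892+760 = $3898M.
Max-entry greedy (repeatedly take the single best remaining cell) gives $3658M, worse by 240.
Checked against all permutations: $3898M is optimal.
NorthTel's own top band is Band C ($905M), but forcing NorthTel→Band C and reassigning the rest optimally gives only $3658M — worse by 240.

NorthTel receives Band G.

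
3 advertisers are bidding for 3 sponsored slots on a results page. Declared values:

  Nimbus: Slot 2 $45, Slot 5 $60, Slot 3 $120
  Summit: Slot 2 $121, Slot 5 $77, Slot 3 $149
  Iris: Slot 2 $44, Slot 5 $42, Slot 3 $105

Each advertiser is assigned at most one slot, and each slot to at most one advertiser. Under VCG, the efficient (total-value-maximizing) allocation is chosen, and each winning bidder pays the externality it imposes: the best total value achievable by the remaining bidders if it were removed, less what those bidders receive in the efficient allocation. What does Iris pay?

Efficient allocation: Nimbus→Slot 5 ($60), Summit→Slot 2 ($121), Iris→Slot 3 ($105); total welfare W = $286.
Iris receives Slot 3 at value $105, so the others get W − 105 = $181.
Without Iris: best allocation of the remaining 2 bidders over all 3 slots is Nimbus→Slot 3 ($120), Summit→Slot 2 ($121), total $241.
VCG payment = (others' best without Iris) − (others' welfare with Iris) = 241 − 181 = $60.

Iris pays $60.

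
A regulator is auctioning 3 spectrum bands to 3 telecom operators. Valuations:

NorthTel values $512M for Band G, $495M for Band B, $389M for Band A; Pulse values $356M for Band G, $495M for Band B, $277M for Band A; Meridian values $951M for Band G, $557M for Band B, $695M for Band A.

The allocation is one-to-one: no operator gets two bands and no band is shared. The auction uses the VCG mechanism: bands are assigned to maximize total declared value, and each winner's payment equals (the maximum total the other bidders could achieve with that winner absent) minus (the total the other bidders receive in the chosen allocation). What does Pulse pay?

Efficient allocation: NorthTel→Band A ($389M), Pulse→Band B ($495M), Meridian→Band G ($951M); total welfare W = $1835M.
Pulse receives Band B at value $495M, so the others get W − 495 = $1340M.
Without Pulse: best allocation of the remaining 2 bidders over all 3 bands is NorthTel→Band B ($495M), Meridian→Band G ($951M), total $1446M.
VCG payment = (others' best without Pulse) − (others' welfare with Pulse) = 1446 − 1340 = $106M.

Pulse pays $106M.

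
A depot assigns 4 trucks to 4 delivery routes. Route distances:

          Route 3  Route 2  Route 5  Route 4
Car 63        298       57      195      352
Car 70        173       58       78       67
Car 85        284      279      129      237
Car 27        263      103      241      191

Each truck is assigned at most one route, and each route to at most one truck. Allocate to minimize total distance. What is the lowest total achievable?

Treat this as an assignment problem: match each truck to one route.
Optimal: Car 63→Route 2 (57 km), Car 70→Route 4 (67 km), Car 85→Route 5 (129 km), Car 27→Route 3 (263 km) — total 57+67+129+263 = 516 km.
Column-greedy (each route in turn goes to its cheapest remaining truck) gives 550 km, worse by 34.
Every other assignment is strictly worse.

Min total: 516 km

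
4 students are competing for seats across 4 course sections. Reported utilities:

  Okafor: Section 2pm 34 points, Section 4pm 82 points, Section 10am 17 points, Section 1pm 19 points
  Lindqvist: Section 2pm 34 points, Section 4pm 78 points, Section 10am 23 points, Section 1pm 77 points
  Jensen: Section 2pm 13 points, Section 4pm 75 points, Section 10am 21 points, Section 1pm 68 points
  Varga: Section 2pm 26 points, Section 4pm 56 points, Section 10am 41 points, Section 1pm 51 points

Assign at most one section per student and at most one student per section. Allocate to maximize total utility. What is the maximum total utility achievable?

Max total: 227 points

This is a one-to-one assignment (maximum-weight bipartite matching).
Optimal: Okafor→Section 2pm (34 points), Lindqvist→Section 1pm (77 points), Jensen→Section 4pm (75 points), Varga→Section 10am (41 points) — total 34+77+75+41 = 227 points.
Row-greedy (each student in turn takes its best remaining section) gives 206 points, worse by 21.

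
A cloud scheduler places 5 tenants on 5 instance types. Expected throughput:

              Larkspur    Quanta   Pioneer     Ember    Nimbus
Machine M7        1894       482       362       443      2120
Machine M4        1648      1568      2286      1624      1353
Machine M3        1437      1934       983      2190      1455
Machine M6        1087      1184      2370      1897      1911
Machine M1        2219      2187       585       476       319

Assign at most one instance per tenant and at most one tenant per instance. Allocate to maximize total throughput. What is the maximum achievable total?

Optimal: Larkspur→Machine M4 (1648 ops/s), Quanta→Machine M1 (2187 ops/s), Pioneer→Machine M6 (2370 ops/s), Ember→Machine M3 (2190 ops/s), Nimbus→Machine M7 (2120 ops/s) — total 1648+2187+2370+2190+2120 = 10515 ops/s.

Maximum total: 10515 ops/s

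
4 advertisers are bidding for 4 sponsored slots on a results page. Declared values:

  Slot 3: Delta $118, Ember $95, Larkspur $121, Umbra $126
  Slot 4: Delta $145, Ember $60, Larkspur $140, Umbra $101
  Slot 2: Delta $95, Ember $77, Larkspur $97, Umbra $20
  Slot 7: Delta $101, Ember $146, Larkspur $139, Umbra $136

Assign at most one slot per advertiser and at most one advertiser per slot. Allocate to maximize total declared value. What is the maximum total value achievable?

Optimal: Delta→Slot 4 ($145), Ember→Slot 7 ($146), Larkspur→Slot 2 ($97), Umbra→Slot 3 ($126) — total 145+146+97+126 = $514.
Row-greedy (each advertiser in turn takes its best remaining slot) gives $432, worse by 82.
Next-best assignment: Delta→Slot 2, Ember→Slot 7, Larkspur→Slot 4, Umbra→Slot 3 = $507.

Maximum total: $514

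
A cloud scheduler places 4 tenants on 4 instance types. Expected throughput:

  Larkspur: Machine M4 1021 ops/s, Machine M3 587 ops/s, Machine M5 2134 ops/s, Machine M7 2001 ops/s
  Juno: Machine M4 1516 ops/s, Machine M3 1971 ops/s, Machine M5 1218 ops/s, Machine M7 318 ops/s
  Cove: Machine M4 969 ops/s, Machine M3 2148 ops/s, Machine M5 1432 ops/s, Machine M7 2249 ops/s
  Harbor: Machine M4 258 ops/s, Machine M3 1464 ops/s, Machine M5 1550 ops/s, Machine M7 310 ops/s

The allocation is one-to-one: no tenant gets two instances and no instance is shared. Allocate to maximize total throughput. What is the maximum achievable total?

Optimal: Larkspur→Machine M5 (2134 ops/s), Juno→Machine M4 (1516 ops/s), Cove→Machine M7 (2249 ops/s), Harbor→Machine M3 (1464 ops/s) — total 2134+1516+2249+1464 = 7363 ops/s.
Column-greedy (each instance in turn goes to its best remaining tenant) gives 6108 ops/s, worse by 1255.
Next-best assignment: Larkspur→Machine M7, Juno→Machine M4, Cove→Machine M3, Harbor→Machine M5 = 7215 ops/s.
Swapping Juno↔Harbor (Juno→Machine M3 1971 ops/s, Harbor→Machine M4 258 ops/s) loses 751.
Every other assignment is strictly worse.

Maximum total: 7363 ops/s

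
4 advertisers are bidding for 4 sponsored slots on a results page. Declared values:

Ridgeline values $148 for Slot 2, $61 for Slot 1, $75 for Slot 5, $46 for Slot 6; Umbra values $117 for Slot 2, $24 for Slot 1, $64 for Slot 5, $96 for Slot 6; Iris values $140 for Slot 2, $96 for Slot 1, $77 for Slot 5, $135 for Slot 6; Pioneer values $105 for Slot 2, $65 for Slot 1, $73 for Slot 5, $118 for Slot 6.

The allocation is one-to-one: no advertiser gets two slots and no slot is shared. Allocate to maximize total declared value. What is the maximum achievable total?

Optimal: Ridgeline→Slot 2 ($148), Umbra→Slot 5 ($64), Iris→Slot 1 ($96), Pioneer→Slot 6 ($118) — total 148+64+96+118 = $426.
Row-greedy (each advertiser in turn takes its best remaining slot) gives $413, worse by 13.

Max total: $426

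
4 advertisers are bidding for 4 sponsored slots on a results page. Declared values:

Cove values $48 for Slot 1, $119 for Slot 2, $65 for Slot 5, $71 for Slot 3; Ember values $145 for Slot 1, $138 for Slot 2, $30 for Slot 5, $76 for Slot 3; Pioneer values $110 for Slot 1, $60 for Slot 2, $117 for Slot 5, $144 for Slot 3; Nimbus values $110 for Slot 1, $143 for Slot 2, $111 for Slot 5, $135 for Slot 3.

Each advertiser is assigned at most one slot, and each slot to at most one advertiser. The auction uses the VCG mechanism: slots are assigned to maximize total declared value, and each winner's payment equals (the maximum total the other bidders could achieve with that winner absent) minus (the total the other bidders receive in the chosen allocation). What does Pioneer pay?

Efficient allocation: Cove→Slot 2 ($119), Ember→Slot 1 ($145), Pioneer→Slot 3 ($144), Nimbus→Slot 5 ($111); total welfare W = $519.
Pioneer receives Slot 3 at value $144, so the others get W − 144 = $375.
Without Pioneer: best allocation of the remaining 3 bidders over all 4 slots is Cove→Slot 2 ($119), Ember→Slot 1 ($145), Nimbus→Slot 3 ($135), total $399.
VCG payment = (others' best without Pioneer) − (others' welfare with Pioneer) = 399 − 375 = $24.

Pioneer pays $24.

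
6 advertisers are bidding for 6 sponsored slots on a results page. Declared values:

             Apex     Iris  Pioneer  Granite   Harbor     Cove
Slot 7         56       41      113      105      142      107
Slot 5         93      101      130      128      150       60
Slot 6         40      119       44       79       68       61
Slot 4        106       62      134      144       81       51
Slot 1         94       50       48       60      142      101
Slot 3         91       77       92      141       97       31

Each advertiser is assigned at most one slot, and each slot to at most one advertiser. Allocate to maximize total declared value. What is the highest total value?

Optimal: Apex→Slot 4 ($106), Iris→Slot 6 ($119), Pioneer→Slot 5 ($130), Granite→Slot 3 ($141), Harbor→Slot 1 ($142), Cove→Slot 7 ($107) — total 106+119+130+141+142+107 = $745.
Swapping Granite↔Cove (Granite→Slot 7 $105, Cove→Slot 3 $31) loses 112.

Max total: $745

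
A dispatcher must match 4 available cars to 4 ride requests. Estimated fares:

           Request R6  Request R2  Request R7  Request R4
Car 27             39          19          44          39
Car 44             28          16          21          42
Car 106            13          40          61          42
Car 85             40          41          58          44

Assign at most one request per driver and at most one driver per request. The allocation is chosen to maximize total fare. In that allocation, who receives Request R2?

Optimal: Car 27→Request R6 ($39), Car 44→Request R4 ($42), Car 106→Request R7 ($61), Car 85→Request R2 ($41) — total 39+42+61+41 = $183.
Column-greedy (each request in turn goes to its best remaining driver) gives $166, worse by 17.
Swapping Car 85↔Car 106 (Car 85→Request R7 $58, Car 106→Request R2 $40) loses 4.
No other one-to-one assignment exceeds $183.
Car 85's own top request is Request R7 ($58), but forcing Car 85→Request R7 and reassigning the rest optimally gives only $179 — worse by 4.

Car 85 receives Request R2.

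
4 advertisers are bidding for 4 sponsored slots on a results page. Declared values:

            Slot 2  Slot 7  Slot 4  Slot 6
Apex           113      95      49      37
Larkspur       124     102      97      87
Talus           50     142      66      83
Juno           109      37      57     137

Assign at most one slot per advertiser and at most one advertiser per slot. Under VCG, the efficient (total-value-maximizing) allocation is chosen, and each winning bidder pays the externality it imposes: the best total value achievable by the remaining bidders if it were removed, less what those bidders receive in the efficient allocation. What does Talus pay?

Talus pays $9.

Efficient allocation: Apex→Slot 2 ($113), Larkspur→Slot 4 ($97), Talus→Slot 7 ($142), Juno→Slot 6 ($137); total welfare W = $489.
Talus receives Slot 7 at value $142, so the others get W − 142 = $347.
Without Talus: best allocation of the remaining 3 bidders over all 4 slots is Apex→Slot 7 ($95), Larkspur→Slot 2 ($124), Juno→Slot 6 ($137), total $356.
VCG payment = (others' best without Talus) − (others' welfare with Talus) = 356 − 347 = $9.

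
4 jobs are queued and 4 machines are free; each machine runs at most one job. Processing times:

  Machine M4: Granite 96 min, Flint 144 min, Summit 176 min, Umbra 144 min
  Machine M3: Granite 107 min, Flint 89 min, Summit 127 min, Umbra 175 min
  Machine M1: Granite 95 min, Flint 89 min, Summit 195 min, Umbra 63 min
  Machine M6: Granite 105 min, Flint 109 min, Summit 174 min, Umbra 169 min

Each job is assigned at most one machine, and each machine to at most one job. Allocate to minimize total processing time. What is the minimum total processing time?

Min total: 395 min

This is a one-to-one assignment (minimum-cost bipartite matching).
Optimal: Granite→Machine M4 (96 min), Flint→Machine M6 (109 min), Summit→Machine M3 (127 min), Umbra→Machine M1 (63 min) — total 96+109+127+63 = 395 min.
Column-greedy (each machine in turn goes to its cheapest remaining job) gives 422 min, worse by 27.
Next-best assignment: Granite→Machine M4, Flint→Machine M3, Summit→Machine M6, Umbra→Machine M1 = 422 min.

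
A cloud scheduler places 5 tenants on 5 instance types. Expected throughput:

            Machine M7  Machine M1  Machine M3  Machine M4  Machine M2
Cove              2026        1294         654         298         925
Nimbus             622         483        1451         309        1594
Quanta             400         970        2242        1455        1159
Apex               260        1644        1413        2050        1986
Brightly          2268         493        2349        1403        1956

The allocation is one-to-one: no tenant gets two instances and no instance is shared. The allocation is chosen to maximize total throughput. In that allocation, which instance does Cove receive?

Cove receives Machine M1.

Optimal: Cove→Machine M1 (1294 ops/s), Nimbus→Machine M2 (1594 ops/s), Quanta→Machine M3 (2242 ops/s), Apex→Machine M4 (2050 ops/s), Brightly→Machine M7 (2268 ops/s) — total 1294+1594+2242+2050+2268 = 9448 ops/s.
Column-greedy (each instance in turn goes to its best remaining tenant) gives 7388 ops/s, worse by 2060.
Next-best assignment: Cove→Machine M7, Nimbus→Machine M2, Quanta→Machine M4, Apex→Machine M1, Brightly→Machine M3 = 9068 ops/s.
Swapping Brightly↔Quanta (Brightly→Machine M3 2349 ops/s, Quanta→Machine M7 400 ops/s) loses 1761.
Checked against all permutations: 9448 ops/s is optimal.
Cove's own top instance is Machine M7 (2026 ops/s), but forcing Cove→Machine M7 and reassigning the rest optimally gives only 9068 ops/s — worse by 380.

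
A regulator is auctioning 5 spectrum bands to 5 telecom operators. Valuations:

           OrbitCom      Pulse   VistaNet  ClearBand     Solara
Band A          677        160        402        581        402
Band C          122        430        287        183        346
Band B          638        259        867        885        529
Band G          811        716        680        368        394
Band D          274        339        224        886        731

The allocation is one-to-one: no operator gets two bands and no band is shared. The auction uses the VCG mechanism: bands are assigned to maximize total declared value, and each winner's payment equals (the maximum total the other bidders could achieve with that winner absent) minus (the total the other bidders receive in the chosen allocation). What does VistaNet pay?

VistaNet pays $384M.

Efficient allocation: OrbitCom→Band A ($677M), Pulse→Band G ($716M), VistaNet→Band B ($867M), ClearBand→Band D ($886M), Solara→Band C ($346M); total welfare W = $3492M.
VistaNet receives Band B at value $867M, so the others get W − 867 = $2625M.
Without VistaNet: best allocation of the remaining 4 bidders over all 5 bands is OrbitCom→Band A ($677M), Pulse→Band G ($716M), ClearBand→Band B ($885M), Solara→Band D ($731M), total $3009M.
VCG payment = (others' best without VistaNet) − (others' welfare with VistaNet) = 3009 − 2625 = $384M.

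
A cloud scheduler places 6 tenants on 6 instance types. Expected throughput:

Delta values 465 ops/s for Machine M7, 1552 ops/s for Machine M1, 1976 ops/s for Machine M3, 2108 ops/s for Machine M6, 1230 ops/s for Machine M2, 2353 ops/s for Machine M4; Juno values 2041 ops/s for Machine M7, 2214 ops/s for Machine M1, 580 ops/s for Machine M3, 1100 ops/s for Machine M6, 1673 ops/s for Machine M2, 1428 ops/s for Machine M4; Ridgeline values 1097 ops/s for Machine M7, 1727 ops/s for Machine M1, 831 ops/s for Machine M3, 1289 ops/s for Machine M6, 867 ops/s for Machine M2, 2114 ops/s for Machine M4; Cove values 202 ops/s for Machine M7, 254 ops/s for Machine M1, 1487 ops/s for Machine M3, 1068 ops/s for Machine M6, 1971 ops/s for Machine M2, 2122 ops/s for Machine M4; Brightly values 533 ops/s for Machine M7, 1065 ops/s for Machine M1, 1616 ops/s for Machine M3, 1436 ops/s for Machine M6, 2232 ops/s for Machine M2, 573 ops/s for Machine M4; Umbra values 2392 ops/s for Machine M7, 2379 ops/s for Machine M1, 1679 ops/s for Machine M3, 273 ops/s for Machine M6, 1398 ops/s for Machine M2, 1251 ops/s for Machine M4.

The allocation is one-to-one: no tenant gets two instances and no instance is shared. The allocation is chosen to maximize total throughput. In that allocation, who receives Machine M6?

Delta receives Machine M6.

This is a one-to-one assignment (maximum-weight bipartite matching).
Optimal: Delta→Machine M6 (2108 ops/s), Juno→Machine M1 (2214 ops/s), Ridgeline→Machine M4 (2114 ops/s), Cove→Machine M3 (1487 ops/s), Brightly→Machine M2 (2232 ops/s), Umbra→Machine M7 (2392 ops/s) — total 2108+2214+2114+1487+2232+2392 = 12547 ops/s.
Delta's own top instance is Machine M4 (2353 ops/s), but forcing Delta→Machine M4 and reassigning the rest optimally gives only 11967 ops/s — worse by 580.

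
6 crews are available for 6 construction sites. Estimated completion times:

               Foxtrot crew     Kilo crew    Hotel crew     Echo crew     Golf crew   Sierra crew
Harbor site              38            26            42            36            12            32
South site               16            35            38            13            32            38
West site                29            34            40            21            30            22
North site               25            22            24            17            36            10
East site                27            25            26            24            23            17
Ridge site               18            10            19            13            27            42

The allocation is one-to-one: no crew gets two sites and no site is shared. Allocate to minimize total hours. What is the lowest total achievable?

Minimum total: 95 hours

Treat this as an assignment problem: match each crew to one site.
Optimal: Foxtrot crew→South site (16 hours), Kilo crew→Ridge site (10 hours), Hotel crew→East site (26 hours), Echo crew→West site (21 hours), Golf crew→Harbor site (12 hours), Sierra crew→North site (10 hours) — total 16+10+26+21+12+10 = 95 hours.
Min-entry greedy (repeatedly take the single cheapest remaining cell) gives 100 hours, worse by 5.
Next-best assignment: Foxtrot crew→South site, Kilo crew→Ridge site, Hotel crew→North site, Echo crew→West site, Golf crew→Harbor site, Sierra crew→East site = 100 hours.
Swapping Echo crew↔Sierra crew (Echo crew→North site 17 hours, Sierra crew→West site 22 hours) adds 8.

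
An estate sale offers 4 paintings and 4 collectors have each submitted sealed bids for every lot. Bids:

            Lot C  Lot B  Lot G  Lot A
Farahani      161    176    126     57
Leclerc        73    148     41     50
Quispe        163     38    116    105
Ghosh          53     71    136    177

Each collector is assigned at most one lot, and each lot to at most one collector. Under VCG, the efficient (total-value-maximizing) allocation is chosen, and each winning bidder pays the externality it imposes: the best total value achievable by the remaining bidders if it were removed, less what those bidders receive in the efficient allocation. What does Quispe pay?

Quispe pays $35.

Efficient allocation: Farahani→Lot G ($126), Leclerc→Lot B ($148), Quispe→Lot C ($163), Ghosh→Lot A ($177); total welfare W = $614.
Quispe receives Lot C at value $163, so the others get W − 163 = $451.
Without Quispe: best allocation of the remaining 3 bidders over all 4 lots is Farahani→Lot C ($161), Leclerc→Lot B ($148), Ghosh→Lot A ($177), total $486.
VCG payment = (others' best without Quispe) − (others' welfare with Quispe) = 486 − 451 = $35.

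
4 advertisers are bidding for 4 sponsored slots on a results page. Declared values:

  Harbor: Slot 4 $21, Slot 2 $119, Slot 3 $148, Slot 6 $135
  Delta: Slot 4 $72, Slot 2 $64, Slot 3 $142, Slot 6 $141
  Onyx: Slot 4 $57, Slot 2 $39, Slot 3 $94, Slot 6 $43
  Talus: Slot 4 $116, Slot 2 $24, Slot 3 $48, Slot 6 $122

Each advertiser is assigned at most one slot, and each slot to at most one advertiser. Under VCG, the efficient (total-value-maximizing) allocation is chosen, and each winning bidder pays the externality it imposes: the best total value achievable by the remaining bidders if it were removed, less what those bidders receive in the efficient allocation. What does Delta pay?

Efficient allocation: Harbor→Slot 2 ($119), Delta→Slot 6 ($141), Onyx→Slot 3 ($94), Talus→Slot 4 ($116); total welfare W = $470.
Delta receives Slot 6 at value $141, so the others get W − 141 = $329.
Without Delta: best allocation of the remaining 3 bidders over all 4 slots is Harbor→Slot 6 ($135), Onyx→Slot 3 ($94), Talus→Slot 4 ($116), total $345.
VCG payment = (others' best without Delta) − (others' welfare with Delta) = 345 − 329 = $16.

Delta pays $16.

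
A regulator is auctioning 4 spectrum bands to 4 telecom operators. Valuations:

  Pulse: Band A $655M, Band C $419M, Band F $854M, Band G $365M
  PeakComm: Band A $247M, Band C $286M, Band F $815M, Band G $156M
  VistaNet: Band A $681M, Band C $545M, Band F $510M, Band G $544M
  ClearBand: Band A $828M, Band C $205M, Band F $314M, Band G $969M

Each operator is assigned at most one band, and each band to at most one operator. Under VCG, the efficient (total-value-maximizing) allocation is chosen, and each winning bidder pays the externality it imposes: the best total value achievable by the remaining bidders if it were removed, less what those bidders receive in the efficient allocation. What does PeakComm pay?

Efficient allocation: Pulse→Band A ($655M), PeakComm→Band F ($815M), VistaNet→Band C ($545M), ClearBand→Band G ($969M); total welfare W = $2984M.
PeakComm receives Band F at value $815M, so the others get W − 815 = $2169M.
Without PeakComm: best allocation of the remaining 3 bidders over all 4 bands is Pulse→Band F ($854M), VistaNet→Band A ($681M), ClearBand→Band G ($969M), total $2504M.
VCG payment = (others' best without PeakComm) − (others' welfare with PeakComm) = 2504 − 2169 = $335M.

PeakComm pays $335M.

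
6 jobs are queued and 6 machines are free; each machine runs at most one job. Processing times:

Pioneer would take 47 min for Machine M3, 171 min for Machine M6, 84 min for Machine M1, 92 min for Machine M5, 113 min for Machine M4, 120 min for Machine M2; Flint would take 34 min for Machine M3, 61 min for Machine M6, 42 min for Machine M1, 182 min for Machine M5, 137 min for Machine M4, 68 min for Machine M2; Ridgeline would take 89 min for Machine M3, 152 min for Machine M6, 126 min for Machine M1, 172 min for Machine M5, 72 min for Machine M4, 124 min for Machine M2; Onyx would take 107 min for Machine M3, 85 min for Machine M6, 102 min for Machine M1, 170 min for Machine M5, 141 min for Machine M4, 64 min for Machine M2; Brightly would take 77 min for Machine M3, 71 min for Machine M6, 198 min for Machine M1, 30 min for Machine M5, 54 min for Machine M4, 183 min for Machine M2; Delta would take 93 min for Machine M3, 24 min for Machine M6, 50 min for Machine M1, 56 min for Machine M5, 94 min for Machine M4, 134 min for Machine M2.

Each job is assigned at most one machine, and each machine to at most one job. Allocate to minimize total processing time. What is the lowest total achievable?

Optimal: Pioneer→Machine M3 (47 min), Flint→Machine M1 (42 min), Ridgeline→Machine M4 (72 min), Onyx→Machine M2 (64 min), Brightly→Machine M5 (30 min), Delta→Machine M6 (24 min) — total 47+42+72+64+30+24 = 279 min.
Min-entry greedy (repeatedly take the single cheapest remaining cell) gives 308 min, worse by 29.
Checked against all permutations: 279 min is optimal.

Minimum total: 279 min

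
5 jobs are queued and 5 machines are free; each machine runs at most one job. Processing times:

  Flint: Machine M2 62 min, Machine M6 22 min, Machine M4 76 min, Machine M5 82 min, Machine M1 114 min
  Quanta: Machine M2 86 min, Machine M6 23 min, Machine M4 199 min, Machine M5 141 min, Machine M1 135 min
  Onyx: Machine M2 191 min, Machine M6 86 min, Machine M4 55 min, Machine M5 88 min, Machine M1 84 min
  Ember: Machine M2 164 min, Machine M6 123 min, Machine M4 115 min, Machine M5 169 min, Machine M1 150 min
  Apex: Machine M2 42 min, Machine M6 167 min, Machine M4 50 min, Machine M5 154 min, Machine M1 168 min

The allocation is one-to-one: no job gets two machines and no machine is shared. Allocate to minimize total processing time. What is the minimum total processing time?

Optimal: Flint→Machine M5 (82 min), Quanta→Machine M6 (23 min), Onyx→Machine M1 (84 min), Ember→Machine M4 (115 min), Apex→Machine M2 (42 min) — total 82+23+84+115+42 = 346 min.
Row-greedy (each job in turn takes its cheapest remaining machine) gives 467 min, worse by 121.
Next-best assignment: Flint→Machine M5, Quanta→Machine M6, Onyx→Machine M4, Ember→Machine M1, Apex→Machine M2 = 352 min.

Min total: 346 min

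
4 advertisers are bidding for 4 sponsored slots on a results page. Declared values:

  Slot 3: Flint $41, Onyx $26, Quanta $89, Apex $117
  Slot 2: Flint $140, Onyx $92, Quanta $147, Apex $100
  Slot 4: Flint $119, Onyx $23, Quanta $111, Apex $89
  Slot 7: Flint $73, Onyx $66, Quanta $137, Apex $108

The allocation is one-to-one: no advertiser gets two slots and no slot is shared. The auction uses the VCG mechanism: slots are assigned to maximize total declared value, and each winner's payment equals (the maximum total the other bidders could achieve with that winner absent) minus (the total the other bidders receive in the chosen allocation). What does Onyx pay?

Onyx pays $21.

Efficient allocation: Flint→Slot 4 ($119), Onyx→Slot 2 ($92), Quanta→Slot 7 ($137), Apex→Slot 3 ($117); total welfare W = $465.
Onyx receives Slot 2 at value $92, so the others get W − 92 = $373.
Without Onyx: best allocation of the remaining 3 bidders over all 4 slots is Flint→Slot 2 ($140), Quanta→Slot 7 ($137), Apex→Slot 3 ($117), total $394.
VCG payment = (others' best without Onyx) − (others' welfare with Onyx) = 394 − 373 = $21.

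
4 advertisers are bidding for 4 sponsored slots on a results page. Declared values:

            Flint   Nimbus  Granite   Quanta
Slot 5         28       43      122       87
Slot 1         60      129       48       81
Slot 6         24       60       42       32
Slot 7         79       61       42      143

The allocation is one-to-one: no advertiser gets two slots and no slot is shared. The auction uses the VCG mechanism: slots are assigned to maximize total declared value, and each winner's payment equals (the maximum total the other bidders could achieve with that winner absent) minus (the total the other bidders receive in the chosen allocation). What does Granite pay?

Granite pays $4.

Efficient allocation: Flint→Slot 6 ($24), Nimbus→Slot 1 ($129), Granite→Slot 5 ($122), Quanta→Slot 7 ($143); total welfare W = $418.
Granite receives Slot 5 at value $122, so the others get W − 122 = $296.
Without Granite: best allocation of the remaining 3 bidders over all 4 slots is Flint→Slot 5 ($28), Nimbus→Slot 1 ($129), Quanta→Slot 7 ($143), total $300.
VCG payment = (others' best without Granite) − (others' welfare with Granite) = 300 − 296 = $4.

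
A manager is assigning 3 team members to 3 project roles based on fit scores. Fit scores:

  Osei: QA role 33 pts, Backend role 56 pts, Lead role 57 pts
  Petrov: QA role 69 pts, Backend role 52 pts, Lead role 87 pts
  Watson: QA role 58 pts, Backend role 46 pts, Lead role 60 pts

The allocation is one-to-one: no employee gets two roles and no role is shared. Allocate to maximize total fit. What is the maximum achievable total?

Optimal: Osei→Backend role (56 pts), Petrov→Lead role (87 pts), Watson→QA role (58 pts) — total 56+87+58 = 201 pts.
Column-greedy (each role in turn goes to its best remaining employee) gives 185 pts, worse by 16.
Checked against all permutations: 201 pts is optimal.

Maximum total: 201 pts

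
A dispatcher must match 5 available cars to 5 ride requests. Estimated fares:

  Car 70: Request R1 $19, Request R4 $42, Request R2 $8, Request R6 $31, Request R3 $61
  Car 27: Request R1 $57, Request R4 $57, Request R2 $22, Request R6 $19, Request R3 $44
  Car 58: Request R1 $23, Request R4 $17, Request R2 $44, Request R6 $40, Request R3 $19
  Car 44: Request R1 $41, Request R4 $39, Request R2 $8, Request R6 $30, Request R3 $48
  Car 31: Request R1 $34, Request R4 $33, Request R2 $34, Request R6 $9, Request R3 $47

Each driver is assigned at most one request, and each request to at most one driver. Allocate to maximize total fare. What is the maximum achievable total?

Treat this as an assignment problem: match each driver to one request.
Optimal: Car 70→Request R3 ($61), Car 27→Request R4 ($57), Car 58→Request R6 ($40), Car 44→Request R1 ($41), Car 31→Request R2 ($34) — total 61+57+40+41+34 = $233.
Row-greedy (each driver in turn takes its best remaining request) gives $210, worse by 23.
Next-best assignment: Car 70→Request R3, Car 27→Request R1, Car 58→Request R6, Car 44→Request R4, Car 31→Request R2 = $231.

Max total: $233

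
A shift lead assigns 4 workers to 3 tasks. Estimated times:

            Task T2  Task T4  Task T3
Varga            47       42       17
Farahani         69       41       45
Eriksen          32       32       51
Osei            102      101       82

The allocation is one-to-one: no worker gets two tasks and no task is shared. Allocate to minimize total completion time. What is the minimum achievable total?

Optimal: Eriksen→Task T2 (32 min), Farahani→Task T4 (41 min), Varga→Task T3 (17 min) — total 32+41+17 = 90 min.
Next-best assignment: Farahani→Task T2, Eriksen→Task T4, Varga→Task T3 = 118 min.
Swapping Varga↔Farahani (Varga→Task T4 42 min, Farahani→Task T3 45 min) adds 29.
No other one-to-one assignment undercuts 90 min.

Min total: 90 min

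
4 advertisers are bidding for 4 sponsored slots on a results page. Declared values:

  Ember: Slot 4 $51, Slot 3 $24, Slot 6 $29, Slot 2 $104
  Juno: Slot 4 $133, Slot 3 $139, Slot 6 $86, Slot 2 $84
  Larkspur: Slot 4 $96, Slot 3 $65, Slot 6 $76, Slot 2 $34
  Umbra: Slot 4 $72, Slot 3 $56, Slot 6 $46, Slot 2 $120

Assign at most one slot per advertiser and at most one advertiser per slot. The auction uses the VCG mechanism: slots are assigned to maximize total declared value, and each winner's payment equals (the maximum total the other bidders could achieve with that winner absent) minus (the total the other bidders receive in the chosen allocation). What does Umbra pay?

Efficient allocation: Ember→Slot 2 ($104), Juno→Slot 3 ($139), Larkspur→Slot 6 ($76), Umbra→Slot 4 ($72); total welfare W = $391.
Umbra receives Slot 4 at value $72, so the others get W − 72 = $319.
Without Umbra: best allocation of the remaining 3 bidders over all 4 slots is Ember→Slot 2 ($104), Juno→Slot 3 ($139), Larkspur→Slot 4 ($96), total $339.
VCG payment = (others' best without Umbra) − (others' welfare with Umbra) = 339 − 319 = $20.

Umbra pays $20.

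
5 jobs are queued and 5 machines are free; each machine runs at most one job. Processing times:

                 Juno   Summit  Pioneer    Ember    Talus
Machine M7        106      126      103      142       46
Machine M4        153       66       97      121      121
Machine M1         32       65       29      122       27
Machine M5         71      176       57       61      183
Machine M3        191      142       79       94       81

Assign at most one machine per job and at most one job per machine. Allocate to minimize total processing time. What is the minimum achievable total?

Min total: 284 min

This is a one-to-one assignment (minimum-cost bipartite matching).
Optimal: Juno→Machine M1 (32 min), Summit→Machine M4 (66 min), Pioneer→Machine M3 (79 min), Ember→Machine M5 (61 min), Talus→Machine M7 (46 min) — total 32+66+79+61+46 = 284 min.
Row-greedy (each job in turn takes its cheapest remaining machine) gives 295 min, worse by 11.
Swapping Summit↔Juno (Summit→Machine M1 65 min, Juno→Machine M4 153 min) adds 120.
Checked against all permutations: 284 min is optimal.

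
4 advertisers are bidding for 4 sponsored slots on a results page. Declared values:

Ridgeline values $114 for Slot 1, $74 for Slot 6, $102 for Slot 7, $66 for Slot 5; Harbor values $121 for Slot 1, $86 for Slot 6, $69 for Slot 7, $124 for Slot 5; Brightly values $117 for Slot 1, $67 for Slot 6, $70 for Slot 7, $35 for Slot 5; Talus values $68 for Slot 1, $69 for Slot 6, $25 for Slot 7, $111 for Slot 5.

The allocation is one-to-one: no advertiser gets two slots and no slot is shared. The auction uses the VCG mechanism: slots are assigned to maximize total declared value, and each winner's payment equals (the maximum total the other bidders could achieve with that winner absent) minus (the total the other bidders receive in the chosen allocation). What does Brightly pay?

Efficient allocation: Ridgeline→Slot 7 ($102), Harbor→Slot 6 ($86), Brightly→Slot 1 ($117), Talus→Slot 5 ($111); total welfare W = $416.
Brightly receives Slot 1 at value $117, so the others get W − 117 = $299.
Without Brightly: best allocation of the remaining 3 bidders over all 4 slots is Ridgeline→Slot 7 ($102), Harbor→Slot 1 ($121), Talus→Slot 5 ($111), total $334.
VCG payment = (others' best without Brightly) − (others' welfare with Brightly) = 334 − 299 = $35.

Brightly pays $35.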